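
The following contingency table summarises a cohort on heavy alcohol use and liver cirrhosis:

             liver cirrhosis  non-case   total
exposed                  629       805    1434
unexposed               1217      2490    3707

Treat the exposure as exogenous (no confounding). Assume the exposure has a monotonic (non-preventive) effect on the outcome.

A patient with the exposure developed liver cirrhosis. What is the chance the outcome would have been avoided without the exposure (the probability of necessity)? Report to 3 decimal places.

PN ≈ 0.252

p₁ = P(outcome | exposed) = 629/1434 = 0.43863
p₀ = P(outcome | unexposed) = 1217/3707 = 0.3283
Under exogeneity and monotonicity, PN = (p₁ − p₀)/p₁.
PN = (0.43863 − 0.3283) / 0.43863 ≈ 0.2515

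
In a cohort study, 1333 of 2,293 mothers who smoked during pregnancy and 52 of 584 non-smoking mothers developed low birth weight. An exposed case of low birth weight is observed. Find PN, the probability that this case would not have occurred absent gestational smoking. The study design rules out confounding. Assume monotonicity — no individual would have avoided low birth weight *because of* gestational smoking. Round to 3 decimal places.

PN ≈ 0.847

p₁ = P(outcome | exposed) = 1333/2293 = 0.58133
p₀ = P(outcome | unexposed) = 52/584 = 0.089041
Under exogeneity and monotonicity, PN = (p₁ − p₀) / p₁.
PN = (0.58133 − 0.089041) / 0.58133 = 0.49229 / 0.58133 ≈ 0.8468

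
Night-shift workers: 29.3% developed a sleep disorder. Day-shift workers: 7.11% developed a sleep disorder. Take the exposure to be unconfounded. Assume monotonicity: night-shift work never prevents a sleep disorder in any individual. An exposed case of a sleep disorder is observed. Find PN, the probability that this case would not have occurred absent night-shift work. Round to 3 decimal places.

p₁ = 0.293, p₀ = 0.0711.
Under exogeneity and monotonicity, PN = (p₁ − p₀) / p₁.
PN = (0.293 − 0.0711) / 0.293 = 0.2219 / 0.293 ≈ 0.7573

PN ≈ 0.757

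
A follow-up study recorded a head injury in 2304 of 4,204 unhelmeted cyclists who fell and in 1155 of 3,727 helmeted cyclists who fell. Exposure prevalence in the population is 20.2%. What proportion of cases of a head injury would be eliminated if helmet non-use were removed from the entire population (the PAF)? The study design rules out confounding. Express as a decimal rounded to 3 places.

PAF ≈ 0.134

p₁ = P(outcome | exposed) = 2304/4204 = 0.54805
p₀ = P(outcome | unexposed) = 1155/3727 = 0.3099
Overall risk P(Y=1) = π·p₁ + (1−π)·p₀ = 0.202×0.54805 + 0.798×0.3099 = 0.35801.
Under exogeneity, PAF = [P(Y=1) − p₀] / P(Y=1).
PAF = (0.35801 − 0.3099) / 0.35801 ≈ 0.1344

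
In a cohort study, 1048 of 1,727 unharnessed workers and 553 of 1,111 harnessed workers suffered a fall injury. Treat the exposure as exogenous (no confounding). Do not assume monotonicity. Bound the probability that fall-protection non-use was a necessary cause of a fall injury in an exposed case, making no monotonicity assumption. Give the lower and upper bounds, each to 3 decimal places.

p₁ = P(outcome | exposed) = 1048/1727 = 0.60683
p₀ = P(outcome | unexposed) = 553/1111 = 0.49775
Under exogeneity alone the bounds on PN are max{0,(p₁−p₀)/p₁} ≤ PN ≤ min{1,(1−p₀)/p₁}.
  lower = (p₁ − p₀)/p₁ = 0.10908 / 0.60683 ≈ 0.1798
  upper = min{1, (1 − p₀)/p₁} = 0.50225 / 0.60683 ≈ 0.8277

0.180 ≤ PN ≤ 0.828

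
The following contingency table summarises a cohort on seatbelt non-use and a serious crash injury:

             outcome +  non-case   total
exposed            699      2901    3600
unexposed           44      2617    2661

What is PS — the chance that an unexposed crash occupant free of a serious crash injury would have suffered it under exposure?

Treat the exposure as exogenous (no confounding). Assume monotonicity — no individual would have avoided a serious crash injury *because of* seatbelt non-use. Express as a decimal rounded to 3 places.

PS ≈ 0.181

p₁ = P(outcome | exposed) = 699/3600 = 0.19417
p₀ = P(outcome | unexposed) = 44/2661 = 0.016535
Under exogeneity and monotonicity, PS = (p₁ − p₀)/(1 − p₀).
PS = (0.19417 − 0.016535) / 0.98346 ≈ 0.1806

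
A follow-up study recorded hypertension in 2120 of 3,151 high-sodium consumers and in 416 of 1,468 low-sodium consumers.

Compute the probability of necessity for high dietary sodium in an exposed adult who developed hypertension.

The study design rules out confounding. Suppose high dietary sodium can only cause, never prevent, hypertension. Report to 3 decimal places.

PN ≈ 0.579

p₁ = P(outcome | exposed) = 2120/3151 = 0.6728
p₀ = P(outcome | unexposed) = 416/1468 = 0.28338
Under exogeneity and monotonicity, PN = (p₁ − p₀) / p₁.
PN = (0.6728 − 0.28338) / 0.6728 = 0.38942 / 0.6728 ≈ 0.5788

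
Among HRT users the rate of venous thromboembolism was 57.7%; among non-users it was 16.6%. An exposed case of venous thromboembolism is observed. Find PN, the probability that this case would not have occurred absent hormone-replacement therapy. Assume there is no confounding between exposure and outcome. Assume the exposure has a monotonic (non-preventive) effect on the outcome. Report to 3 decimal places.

PN ≈ 0.712

p₁ = 0.577, p₀ = 0.166.
Under exogeneity and monotonicity, PN = (p₁ − p₀) / p₁.
PN = (0.577 − 0.166) / 0.577 = 0.411 / 0.577 ≈ 0.7123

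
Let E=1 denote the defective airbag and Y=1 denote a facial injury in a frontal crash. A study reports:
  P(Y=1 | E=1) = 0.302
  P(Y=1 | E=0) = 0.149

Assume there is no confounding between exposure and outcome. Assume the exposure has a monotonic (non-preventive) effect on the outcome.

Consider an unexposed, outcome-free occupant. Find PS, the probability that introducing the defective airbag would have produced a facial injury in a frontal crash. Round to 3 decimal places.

Let p₁ = 0.302, p₀ = 0.149.
Under exogeneity and monotonicity, PS = (p₁ − p₀) / (1 − p₀).
PS = (0.302 − 0.149) / (1 − 0.149) = 0.153 / 0.851 ≈ 0.1798

PS ≈ 0.180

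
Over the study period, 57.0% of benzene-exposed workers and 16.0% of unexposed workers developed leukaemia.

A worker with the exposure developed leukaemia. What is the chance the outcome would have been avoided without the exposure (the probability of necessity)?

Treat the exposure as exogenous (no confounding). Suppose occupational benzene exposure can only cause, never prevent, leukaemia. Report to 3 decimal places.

p₁ = 0.57, p₀ = 0.16.
Under exogeneity and monotonicity, PN = (p₁ − p₀) / p₁.
PN = (0.57 − 0.16) / 0.57 = 0.41 / 0.57 ≈ 0.7193

PN ≈ 0.719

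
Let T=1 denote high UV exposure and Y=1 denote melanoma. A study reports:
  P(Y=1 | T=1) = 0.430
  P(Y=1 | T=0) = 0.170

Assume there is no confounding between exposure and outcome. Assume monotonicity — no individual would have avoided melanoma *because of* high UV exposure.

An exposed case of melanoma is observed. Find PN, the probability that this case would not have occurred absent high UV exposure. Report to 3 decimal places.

Let p₁ = 0.43, p₀ = 0.17.
Under exogeneity and monotonicity, PN = (p₁ − p₀) / p₁.
PN = (0.43 − 0.17) / 0.43 = 0.26 / 0.43 ≈ 0.6047

PN ≈ 0.605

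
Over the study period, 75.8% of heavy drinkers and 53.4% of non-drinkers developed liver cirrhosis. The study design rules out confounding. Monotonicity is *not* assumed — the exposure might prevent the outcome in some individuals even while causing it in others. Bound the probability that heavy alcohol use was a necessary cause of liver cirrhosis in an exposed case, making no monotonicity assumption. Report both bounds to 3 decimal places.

p₁ = 0.758, p₀ = 0.534.
Under exogeneity alone the bounds on PN are max{0,(p₁−p₀)/p₁} ≤ PN ≤ min{1,(1−p₀)/p₁}.
  lower = (p₁ − p₀)/p₁ = 0.224 / 0.758 ≈ 0.2955
  upper = min{1, (1 − p₀)/p₁} = 0.466 / 0.758 ≈ 0.6148

0.296 ≤ PN ≤ 0.615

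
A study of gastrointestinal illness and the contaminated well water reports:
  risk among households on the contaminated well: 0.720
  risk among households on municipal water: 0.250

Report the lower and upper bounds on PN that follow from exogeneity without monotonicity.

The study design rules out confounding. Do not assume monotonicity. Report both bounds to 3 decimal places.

Let p₁ = 0.72, p₀ = 0.25.
Under exogeneity alone the bounds on PN are max{0,(p₁−p₀)/p₁} ≤ PN ≤ min{1,(1−p₀)/p₁}.
  lower = (p₁ − p₀)/p₁ = 0.47 / 0.72 ≈ 0.6528
  upper = min{1, (1 − p₀)/p₁} = 0.75 / 0.72 ≈ 1.0417 → capped at 1

0.653 ≤ PN ≤ 1.000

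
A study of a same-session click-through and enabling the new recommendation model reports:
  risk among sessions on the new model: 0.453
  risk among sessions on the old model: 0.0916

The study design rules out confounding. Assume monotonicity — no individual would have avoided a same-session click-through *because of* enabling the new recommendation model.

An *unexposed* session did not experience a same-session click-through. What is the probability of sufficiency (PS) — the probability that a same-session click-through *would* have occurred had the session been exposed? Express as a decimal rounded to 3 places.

Let p₁ = 0.453, p₀ = 0.0916.
Under exogeneity and monotonicity, PS = (p₁ − p₀) / (1 − p₀).
PS = (0.453 − 0.0916) / (1 − 0.0916) = 0.3614 / 0.9084 ≈ 0.3978

PS ≈ 0.398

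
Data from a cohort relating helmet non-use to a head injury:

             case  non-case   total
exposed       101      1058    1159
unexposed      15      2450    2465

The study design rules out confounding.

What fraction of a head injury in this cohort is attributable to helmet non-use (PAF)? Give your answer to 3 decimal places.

p₁ = P(outcome | exposed) = 101/1159 = 0.087144
p₀ = P(outcome | unexposed) = 15/2465 = 0.0060852
Exposure prevalence π = 1159/3624 = 0.31981; overall risk P(Y=1) = 0.032009.
Under exogeneity, PAF = [P(Y=1) − p₀]/P(Y=1).
PAF = (0.032009 − 0.0060852) / 0.032009 ≈ 0.8099

PAF ≈ 0.810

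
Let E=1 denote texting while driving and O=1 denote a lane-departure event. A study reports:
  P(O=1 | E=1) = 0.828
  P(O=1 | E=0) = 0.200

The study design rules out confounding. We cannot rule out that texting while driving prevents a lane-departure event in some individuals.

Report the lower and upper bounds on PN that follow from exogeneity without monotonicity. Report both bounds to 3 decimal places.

Let p₁ = 0.828, p₀ = 0.2.
Under exogeneity alone the bounds on PN are max{0,(p₁−p₀)/p₁} ≤ PN ≤ min{1,(1−p₀)/p₁}.
  lower = (p₁ − p₀)/p₁ = 0.628 / 0.828 ≈ 0.7585
  upper = min{1, (1 − p₀)/p₁} = 0.8 / 0.828 ≈ 0.9662

0.758 ≤ PN ≤ 0.966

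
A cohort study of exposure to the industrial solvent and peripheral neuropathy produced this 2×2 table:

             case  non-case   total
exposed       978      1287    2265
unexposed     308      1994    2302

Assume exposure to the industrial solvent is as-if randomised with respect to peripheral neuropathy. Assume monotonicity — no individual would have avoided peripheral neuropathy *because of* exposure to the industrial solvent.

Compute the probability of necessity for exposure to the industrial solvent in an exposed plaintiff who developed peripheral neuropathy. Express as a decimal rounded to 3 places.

PN ≈ 0.690

p₁ = P(outcome | exposed) = 978/2265 = 0.43179
p₀ = P(outcome | unexposed) = 308/2302 = 0.1338
Under exogeneity and monotonicity, PN = (p₁ − p₀)/p₁.
PN = (0.43179 − 0.1338) / 0.43179 ≈ 0.6901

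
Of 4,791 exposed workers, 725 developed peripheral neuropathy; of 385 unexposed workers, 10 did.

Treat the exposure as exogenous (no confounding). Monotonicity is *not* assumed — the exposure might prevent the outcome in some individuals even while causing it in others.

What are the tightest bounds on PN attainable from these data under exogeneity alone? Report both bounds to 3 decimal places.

p₁ = P(outcome | exposed) = 725/4791 = 0.15133
p₀ = P(outcome | unexposed) = 10/385 = 0.025974
Under exogeneity alone the bounds on PN are max{0,(p₁−p₀)/p₁} ≤ PN ≤ min{1,(1−p₀)/p₁}.
  lower = (p₁ − p₀)/p₁ = 0.12535 / 0.15133 ≈ 0.8284
  upper = min{1, (1 − p₀)/p₁} = 0.97403 / 0.15133 ≈ 6.4366 → capped at 1

0.828 ≤ PN ≤ 1.000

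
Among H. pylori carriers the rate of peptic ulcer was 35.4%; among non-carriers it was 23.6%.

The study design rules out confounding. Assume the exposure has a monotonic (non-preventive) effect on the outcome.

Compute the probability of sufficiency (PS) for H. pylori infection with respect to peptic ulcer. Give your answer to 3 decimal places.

p₁ = 0.354, p₀ = 0.236.
Under exogeneity and monotonicity, PS = (p₁ − p₀) / (1 − p₀).
PS = (0.354 − 0.236) / (1 − 0.236) = 0.118 / 0.764 ≈ 0.1545

PS ≈ 0.154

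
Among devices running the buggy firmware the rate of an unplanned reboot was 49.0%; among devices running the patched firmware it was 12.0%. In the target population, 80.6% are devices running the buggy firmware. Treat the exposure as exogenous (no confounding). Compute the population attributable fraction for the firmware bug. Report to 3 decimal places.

p₁ = 0.49, p₀ = 0.12.
Overall risk P(Y=1) = π·p₁ + (1−π)·p₀ = 0.806×0.49 + 0.194×0.12 = 0.41822.
Under exogeneity, PAF = [P(Y=1) − p₀] / P(Y=1).
PAF = (0.41822 − 0.12) / 0.41822 ≈ 0.7131

PAF ≈ 0.713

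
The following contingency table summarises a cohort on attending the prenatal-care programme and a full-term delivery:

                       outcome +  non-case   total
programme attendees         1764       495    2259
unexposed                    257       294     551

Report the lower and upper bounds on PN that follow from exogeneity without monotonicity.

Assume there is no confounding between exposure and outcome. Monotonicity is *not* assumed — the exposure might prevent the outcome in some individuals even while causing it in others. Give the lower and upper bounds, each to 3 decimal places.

0.403 ≤ PN ≤ 0.683

p₁ = P(outcome | exposed) = 1764/2259 = 0.78088
p₀ = P(outcome | unexposed) = 257/551 = 0.46642
Under exogeneity alone the bounds on PN are max{0,(p₁−p₀)/p₁} ≤ PN ≤ min{1,(1−p₀)/p₁}.
  lower = (p₁ − p₀)/p₁ = 0.31445 / 0.78088 ≈ 0.4027
  upper = min{1, (1 − p₀)/p₁} = 0.53358 / 0.78088 ≈ 0.6833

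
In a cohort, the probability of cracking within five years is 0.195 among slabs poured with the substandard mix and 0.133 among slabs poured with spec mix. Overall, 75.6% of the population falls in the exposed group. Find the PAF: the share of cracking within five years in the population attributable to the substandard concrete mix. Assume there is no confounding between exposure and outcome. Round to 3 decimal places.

PAF ≈ 0.261

Let p₁ = 0.195, p₀ = 0.133.
Overall risk P(Y=1) = π·p₁ + (1−π)·p₀ = 0.756×0.195 + 0.244×0.133 = 0.17987.
Under exogeneity, PAF = [P(Y=1) − p₀] / P(Y=1).
PAF = (0.17987 − 0.133) / 0.17987 ≈ 0.2606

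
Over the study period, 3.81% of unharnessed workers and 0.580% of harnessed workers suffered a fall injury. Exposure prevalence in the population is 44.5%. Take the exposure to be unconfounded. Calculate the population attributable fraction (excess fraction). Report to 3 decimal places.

PAF ≈ 0.712

p₁ = 0.0381, p₀ = 0.0058.
Overall risk P(Y=1) = π·p₁ + (1−π)·p₀ = 0.445×0.0381 + 0.555×0.0058 = 0.020174.
Under exogeneity, PAF = [P(Y=1) − p₀] / P(Y=1).
PAF = (0.020174 − 0.0058) / 0.020174 ≈ 0.7125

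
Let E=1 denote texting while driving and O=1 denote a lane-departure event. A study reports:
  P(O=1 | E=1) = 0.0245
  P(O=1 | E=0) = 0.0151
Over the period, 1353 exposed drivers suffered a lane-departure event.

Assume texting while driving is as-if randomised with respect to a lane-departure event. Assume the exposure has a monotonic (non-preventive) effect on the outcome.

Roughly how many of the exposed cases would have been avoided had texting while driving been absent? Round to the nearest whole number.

Let p₁ = 0.0245, p₀ = 0.0151.
PN = (p₁ − p₀)/p₁ = (0.0245 − 0.0151) / 0.0245 ≈ 0.38367.
Attributable cases ≈ PN × (exposed cases) = 0.38367 × 1353 ≈ 519.11.

about 519 cases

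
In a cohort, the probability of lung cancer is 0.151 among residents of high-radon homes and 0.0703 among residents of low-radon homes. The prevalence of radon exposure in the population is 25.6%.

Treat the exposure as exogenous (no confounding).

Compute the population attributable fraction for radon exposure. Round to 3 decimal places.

PAF ≈ 0.227

Let p₁ = 0.151, p₀ = 0.0703.
Overall risk P(Y=1) = π·p₁ + (1−π)·p₀ = 0.256×0.151 + 0.744×0.0703 = 0.090959.
Under exogeneity, PAF = [P(Y=1) − p₀] / P(Y=1).
PAF = (0.090959 − 0.0703) / 0.090959 ≈ 0.2271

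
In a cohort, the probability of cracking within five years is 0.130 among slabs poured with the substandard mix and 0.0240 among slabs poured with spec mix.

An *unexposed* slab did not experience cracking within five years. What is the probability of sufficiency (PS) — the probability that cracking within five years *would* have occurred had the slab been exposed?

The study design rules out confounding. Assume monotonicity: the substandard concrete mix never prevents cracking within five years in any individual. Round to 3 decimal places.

Let p₁ = 0.13, p₀ = 0.024.
Under exogeneity and monotonicity, PS = (p₁ − p₀) / (1 − p₀).
PS = (0.13 − 0.024) / (1 − 0.024) = 0.106 / 0.976 ≈ 0.1086

PS ≈ 0.109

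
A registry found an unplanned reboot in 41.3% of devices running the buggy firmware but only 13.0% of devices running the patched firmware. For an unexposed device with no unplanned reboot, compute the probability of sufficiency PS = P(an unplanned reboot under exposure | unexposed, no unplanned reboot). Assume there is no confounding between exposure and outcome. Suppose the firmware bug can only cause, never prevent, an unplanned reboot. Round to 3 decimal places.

p₁ = 0.413, p₀ = 0.13.
Under exogeneity and monotonicity, PS = (p₁ − p₀) / (1 − p₀).
PS = (0.413 − 0.13) / (1 − 0.13) = 0.283 / 0.87 ≈ 0.3253

PS ≈ 0.325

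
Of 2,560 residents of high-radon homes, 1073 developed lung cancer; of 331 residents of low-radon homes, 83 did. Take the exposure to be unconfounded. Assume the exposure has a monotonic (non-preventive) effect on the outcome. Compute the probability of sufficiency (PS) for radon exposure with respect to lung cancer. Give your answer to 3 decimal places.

p₁ = P(outcome | exposed) = 1073/2560 = 0.41914
p₀ = P(outcome | unexposed) = 83/331 = 0.25076
Under exogeneity and monotonicity, PS = (p₁ − p₀) / (1 − p₀).
PS = (0.41914 − 0.25076) / (1 − 0.25076) = 0.16839 / 0.74924 ≈ 0.2247

PS ≈ 0.225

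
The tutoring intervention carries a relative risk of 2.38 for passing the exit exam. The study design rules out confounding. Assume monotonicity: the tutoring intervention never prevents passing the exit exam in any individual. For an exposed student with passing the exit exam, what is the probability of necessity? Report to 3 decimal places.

PN ≈ 0.580

Under exogeneity and monotonicity, PN = (RR − 1) / RR = 1 − 1/RR.
PN = (2.38 − 1) / 2.38 = 1.38 / 2.38 ≈ 0.5798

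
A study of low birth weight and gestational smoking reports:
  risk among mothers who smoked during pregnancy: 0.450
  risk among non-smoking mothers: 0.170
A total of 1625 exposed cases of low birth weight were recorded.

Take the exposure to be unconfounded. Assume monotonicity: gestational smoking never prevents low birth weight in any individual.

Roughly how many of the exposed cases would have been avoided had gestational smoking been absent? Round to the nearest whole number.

Let p₁ = 0.45, p₀ = 0.17.
PN = (p₁ − p₀)/p₁ = (0.45 − 0.17) / 0.45 ≈ 0.62222.
Attributable cases ≈ PN × (exposed cases) = 0.62222 × 1625 ≈ 1011.11.

about 1011 cases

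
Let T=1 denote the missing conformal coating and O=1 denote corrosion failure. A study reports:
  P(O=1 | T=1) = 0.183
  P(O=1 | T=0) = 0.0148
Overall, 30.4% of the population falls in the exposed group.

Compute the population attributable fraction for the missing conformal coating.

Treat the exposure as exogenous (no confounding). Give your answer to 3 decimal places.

PAF ≈ 0.776

Let p₁ = 0.183, p₀ = 0.0148.
Overall risk P(Y=1) = π·p₁ + (1−π)·p₀ = 0.304×0.183 + 0.696×0.0148 = 0.065933.
Under exogeneity, PAF = [P(Y=1) − p₀] / P(Y=1).
PAF = (0.065933 − 0.0148) / 0.065933 ≈ 0.7755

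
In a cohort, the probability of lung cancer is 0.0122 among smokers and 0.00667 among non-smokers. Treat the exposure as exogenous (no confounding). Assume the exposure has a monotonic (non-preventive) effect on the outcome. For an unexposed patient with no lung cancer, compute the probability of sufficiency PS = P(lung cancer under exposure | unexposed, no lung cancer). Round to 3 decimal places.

Let p₁ = 0.0122, p₀ = 0.00667.
Under exogeneity and monotonicity, PS = (p₁ − p₀) / (1 − p₀).
PS = (0.0122 − 0.00667) / (1 − 0.00667) = 0.00553 / 0.99333 ≈ 0.0056

PS ≈ 0.006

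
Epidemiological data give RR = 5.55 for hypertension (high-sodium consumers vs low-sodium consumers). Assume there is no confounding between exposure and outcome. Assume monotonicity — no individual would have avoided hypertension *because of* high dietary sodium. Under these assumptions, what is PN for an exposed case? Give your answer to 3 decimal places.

PN ≈ 0.820

Under exogeneity and monotonicity, PN = (RR − 1) / RR = 1 − 1/RR.
PN = (5.55 − 1) / 5.55 = 4.55 / 5.55 ≈ 0.8198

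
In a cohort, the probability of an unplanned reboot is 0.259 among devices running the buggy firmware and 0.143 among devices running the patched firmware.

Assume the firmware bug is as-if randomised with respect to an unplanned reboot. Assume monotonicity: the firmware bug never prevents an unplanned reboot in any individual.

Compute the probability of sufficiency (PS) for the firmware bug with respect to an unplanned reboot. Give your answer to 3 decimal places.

Let p₁ = 0.259, p₀ = 0.143.
Under exogeneity and monotonicity, PS = (p₁ − p₀) / (1 − p₀).
PS = (0.259 − 0.143) / (1 − 0.143) = 0.116 / 0.857 ≈ 0.1354

PS ≈ 0.135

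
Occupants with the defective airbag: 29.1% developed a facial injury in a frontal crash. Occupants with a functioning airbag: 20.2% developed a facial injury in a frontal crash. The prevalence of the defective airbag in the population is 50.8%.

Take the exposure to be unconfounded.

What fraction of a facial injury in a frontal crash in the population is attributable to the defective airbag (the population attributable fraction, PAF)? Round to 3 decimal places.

PAF ≈ 0.183

p₁ = 0.291, p₀ = 0.202.
Overall risk P(Y=1) = π·p₁ + (1−π)·p₀ = 0.508×0.291 + 0.492×0.202 = 0.24721.
Under exogeneity, PAF = [P(Y=1) − p₀] / P(Y=1).
PAF = (0.24721 − 0.202) / 0.24721 ≈ 0.1829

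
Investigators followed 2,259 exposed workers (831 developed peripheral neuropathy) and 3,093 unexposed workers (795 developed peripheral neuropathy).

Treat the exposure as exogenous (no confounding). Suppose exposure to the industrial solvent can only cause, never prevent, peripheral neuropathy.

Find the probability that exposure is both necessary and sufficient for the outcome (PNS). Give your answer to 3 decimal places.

p₁ = P(outcome | exposed) = 831/2259 = 0.36786
p₀ = P(outcome | unexposed) = 795/3093 = 0.25703
Under exogeneity and monotonicity, PNS = p₁ − p₀.
PNS = 0.36786 − 0.25703 = 0.11083

PNS ≈ 0.111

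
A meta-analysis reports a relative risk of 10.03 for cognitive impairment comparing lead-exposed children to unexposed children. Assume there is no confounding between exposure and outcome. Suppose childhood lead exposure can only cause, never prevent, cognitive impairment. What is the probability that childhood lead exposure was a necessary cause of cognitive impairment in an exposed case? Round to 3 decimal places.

PN ≈ 0.900

Under exogeneity and monotonicity, PN = (RR − 1) / RR = 1 − 1/RR.
PN = (10.03 − 1) / 10.03 = 9.03 / 10.03 ≈ 0.9003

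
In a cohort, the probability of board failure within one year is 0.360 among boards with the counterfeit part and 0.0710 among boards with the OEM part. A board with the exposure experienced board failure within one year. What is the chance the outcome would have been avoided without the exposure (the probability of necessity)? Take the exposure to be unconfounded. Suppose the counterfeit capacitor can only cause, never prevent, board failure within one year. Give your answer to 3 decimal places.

Let p₁ = 0.36, p₀ = 0.071.
Under exogeneity and monotonicity, PN = (p₁ − p₀) / p₁.
PN = (0.36 − 0.071) / 0.36 = 0.289 / 0.36 ≈ 0.8028

PN ≈ 0.803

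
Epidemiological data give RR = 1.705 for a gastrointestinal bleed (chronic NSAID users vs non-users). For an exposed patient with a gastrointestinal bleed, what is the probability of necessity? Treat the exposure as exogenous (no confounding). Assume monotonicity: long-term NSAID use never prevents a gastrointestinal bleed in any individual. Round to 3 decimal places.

PN ≈ 0.413

Under exogeneity and monotonicity, PN = (RR − 1) / RR = 1 − 1/RR.
PN = (1.705 − 1) / 1.705 = 0.705 / 1.705 ≈ 0.4135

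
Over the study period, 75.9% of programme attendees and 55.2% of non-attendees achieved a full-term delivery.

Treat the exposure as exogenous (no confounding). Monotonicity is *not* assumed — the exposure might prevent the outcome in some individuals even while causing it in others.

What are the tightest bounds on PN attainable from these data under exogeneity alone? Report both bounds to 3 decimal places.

p₁ = 0.759, p₀ = 0.552.
Under exogeneity alone the bounds on PN are max{0,(p₁−p₀)/p₁} ≤ PN ≤ min{1,(1−p₀)/p₁}.
  lower = (p₁ − p₀)/p₁ = 0.207 / 0.759 ≈ 0.2727
  upper = min{1, (1 − p₀)/p₁} = 0.448 / 0.759 ≈ 0.5903

0.273 ≤ PN ≤ 0.590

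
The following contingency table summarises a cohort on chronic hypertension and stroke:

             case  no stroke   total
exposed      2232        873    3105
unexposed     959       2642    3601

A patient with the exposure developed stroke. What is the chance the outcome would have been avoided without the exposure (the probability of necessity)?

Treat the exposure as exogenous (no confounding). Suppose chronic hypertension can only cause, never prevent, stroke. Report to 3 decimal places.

PN ≈ 0.630

p₁ = P(outcome | exposed) = 2232/3105 = 0.71884
p₀ = P(outcome | unexposed) = 959/3601 = 0.26631
Under exogeneity and monotonicity, PN = (p₁ − p₀)/p₁.
PN = (0.71884 − 0.26631) / 0.71884 ≈ 0.6295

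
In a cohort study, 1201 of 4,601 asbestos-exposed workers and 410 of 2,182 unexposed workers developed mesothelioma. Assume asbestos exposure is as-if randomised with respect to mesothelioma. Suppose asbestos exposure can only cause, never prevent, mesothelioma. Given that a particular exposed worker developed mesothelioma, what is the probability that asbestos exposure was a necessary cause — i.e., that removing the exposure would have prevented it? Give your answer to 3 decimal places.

PN ≈ 0.280

p₁ = P(outcome | exposed) = 1201/4601 = 0.26103
p₀ = P(outcome | unexposed) = 410/2182 = 0.1879
Under exogeneity and monotonicity, PN = (p₁ − p₀) / p₁.
PN = (0.26103 − 0.1879) / 0.26103 = 0.073129 / 0.26103 ≈ 0.2802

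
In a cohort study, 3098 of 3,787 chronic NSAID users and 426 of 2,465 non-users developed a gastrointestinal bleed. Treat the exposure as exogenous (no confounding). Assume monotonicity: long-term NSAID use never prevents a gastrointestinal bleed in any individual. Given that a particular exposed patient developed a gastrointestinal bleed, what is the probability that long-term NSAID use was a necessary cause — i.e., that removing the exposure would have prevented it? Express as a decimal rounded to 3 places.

PN ≈ 0.789

p₁ = P(outcome | exposed) = 3098/3787 = 0.81806
p₀ = P(outcome | unexposed) = 426/2465 = 0.17282
Under exogeneity and monotonicity, PN = (p₁ − p₀) / p₁.
PN = (0.81806 − 0.17282) / 0.81806 = 0.64524 / 0.81806 ≈ 0.7887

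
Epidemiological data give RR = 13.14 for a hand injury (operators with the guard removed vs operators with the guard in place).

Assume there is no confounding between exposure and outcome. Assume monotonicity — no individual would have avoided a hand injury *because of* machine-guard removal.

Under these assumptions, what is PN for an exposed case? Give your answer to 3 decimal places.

Under exogeneity and monotonicity, PN = (RR − 1) / RR = 1 − 1/RR.
PN = (13.14 − 1) / 13.14 = 12.14 / 13.14 ≈ 0.9239

PN ≈ 0.924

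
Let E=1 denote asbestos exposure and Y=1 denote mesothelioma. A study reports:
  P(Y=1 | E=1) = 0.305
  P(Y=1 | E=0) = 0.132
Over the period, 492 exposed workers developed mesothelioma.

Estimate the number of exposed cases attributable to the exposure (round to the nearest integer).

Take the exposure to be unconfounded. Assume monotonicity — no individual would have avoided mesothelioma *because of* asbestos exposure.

Let p₁ = 0.305, p₀ = 0.132.
PN = (p₁ − p₀)/p₁ = (0.305 − 0.132) / 0.305 ≈ 0.56721.
Attributable cases ≈ PN × (exposed cases) = 0.56721 × 492 ≈ 279.07.

about 279 cases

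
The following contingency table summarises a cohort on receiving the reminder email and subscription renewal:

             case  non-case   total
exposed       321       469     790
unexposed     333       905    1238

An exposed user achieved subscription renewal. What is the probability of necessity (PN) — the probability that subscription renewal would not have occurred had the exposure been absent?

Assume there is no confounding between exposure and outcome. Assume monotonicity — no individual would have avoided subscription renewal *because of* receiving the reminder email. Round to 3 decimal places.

p₁ = P(outcome | exposed) = 321/790 = 0.40633
p₀ = P(outcome | unexposed) = 333/1238 = 0.26898
Under exogeneity and monotonicity, PN = (p₁ − p₀) / p₁.
PN = (0.40633 − 0.26898) / 0.40633 = 0.13735 / 0.40633 ≈ 0.3380

PN ≈ 0.338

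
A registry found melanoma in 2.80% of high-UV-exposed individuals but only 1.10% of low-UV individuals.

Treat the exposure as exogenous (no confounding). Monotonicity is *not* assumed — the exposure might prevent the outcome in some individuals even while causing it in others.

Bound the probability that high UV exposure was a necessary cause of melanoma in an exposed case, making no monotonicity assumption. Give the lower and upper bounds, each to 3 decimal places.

p₁ = 0.028, p₀ = 0.011.
Under exogeneity alone the bounds on PN are max{0,(p₁−p₀)/p₁} ≤ PN ≤ min{1,(1−p₀)/p₁}.
  lower = (p₁ − p₀)/p₁ = 0.017 / 0.028 ≈ 0.6071
  upper = min{1, (1 − p₀)/p₁} = 0.989 / 0.028 ≈ 35.3214 → capped at 1

0.607 ≤ PN ≤ 1.000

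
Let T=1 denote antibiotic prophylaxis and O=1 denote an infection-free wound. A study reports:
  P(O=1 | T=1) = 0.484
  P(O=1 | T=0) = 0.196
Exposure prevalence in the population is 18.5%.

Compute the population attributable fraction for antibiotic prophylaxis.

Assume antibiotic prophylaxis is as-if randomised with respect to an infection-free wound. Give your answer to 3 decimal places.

Let p₁ = 0.484, p₀ = 0.196.
Overall risk P(Y=1) = π·p₁ + (1−π)·p₀ = 0.185×0.484 + 0.815×0.196 = 0.24928.
Under exogeneity, PAF = [P(Y=1) − p₀] / P(Y=1).
PAF = (0.24928 − 0.196) / 0.24928 ≈ 0.2137

PAF ≈ 0.214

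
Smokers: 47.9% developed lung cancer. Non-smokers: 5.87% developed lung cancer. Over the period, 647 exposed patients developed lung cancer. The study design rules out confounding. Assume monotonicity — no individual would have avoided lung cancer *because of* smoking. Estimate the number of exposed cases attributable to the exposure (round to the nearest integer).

p₁ = 0.479, p₀ = 0.0587.
PN = (p₁ − p₀)/p₁ = (0.479 − 0.0587) / 0.479 ≈ 0.87745.
Attributable cases ≈ PN × (exposed cases) = 0.87745 × 647 ≈ 567.71.

about 568 cases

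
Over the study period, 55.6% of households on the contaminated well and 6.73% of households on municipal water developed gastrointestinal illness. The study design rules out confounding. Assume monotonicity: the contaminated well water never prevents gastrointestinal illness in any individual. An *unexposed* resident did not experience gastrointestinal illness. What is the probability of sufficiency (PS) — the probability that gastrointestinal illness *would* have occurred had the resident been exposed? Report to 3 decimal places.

p₁ = 0.556, p₀ = 0.0673.
Under exogeneity and monotonicity, PS = (p₁ − p₀) / (1 − p₀).
PS = (0.556 − 0.0673) / (1 − 0.0673) = 0.4887 / 0.9327 ≈ 0.5240

PS ≈ 0.524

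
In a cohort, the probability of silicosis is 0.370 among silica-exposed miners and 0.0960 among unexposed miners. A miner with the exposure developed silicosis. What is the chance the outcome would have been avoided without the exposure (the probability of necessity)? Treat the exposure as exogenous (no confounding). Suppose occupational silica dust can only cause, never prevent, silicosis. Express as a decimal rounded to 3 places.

Let p₁ = 0.37, p₀ = 0.096.
Under exogeneity and monotonicity, PN = (p₁ − p₀) / p₁.
PN = (0.37 − 0.096) / 0.37 = 0.274 / 0.37 ≈ 0.7405

PN ≈ 0.741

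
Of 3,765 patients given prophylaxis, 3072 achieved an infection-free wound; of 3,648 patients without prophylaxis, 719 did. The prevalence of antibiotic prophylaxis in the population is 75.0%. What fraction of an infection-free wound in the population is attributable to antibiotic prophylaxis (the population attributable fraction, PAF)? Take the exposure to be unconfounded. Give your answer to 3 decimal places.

PAF ≈ 0.702

p₁ = P(outcome | exposed) = 3072/3765 = 0.81594
p₀ = P(outcome | unexposed) = 719/3648 = 0.19709
Overall risk P(Y=1) = π·p₁ + (1−π)·p₀ = 0.75×0.81594 + 0.25×0.19709 = 0.66123.
Under exogeneity, PAF = [P(Y=1) − p₀] / P(Y=1).
PAF = (0.66123 − 0.19709) / 0.66123 ≈ 0.7019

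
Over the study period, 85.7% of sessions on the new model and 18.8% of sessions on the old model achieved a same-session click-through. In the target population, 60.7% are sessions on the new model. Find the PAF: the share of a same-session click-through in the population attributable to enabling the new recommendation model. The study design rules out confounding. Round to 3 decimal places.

PAF ≈ 0.684

p₁ = 0.857, p₀ = 0.188.
Overall risk P(Y=1) = π·p₁ + (1−π)·p₀ = 0.607×0.857 + 0.393×0.188 = 0.59408.
Under exogeneity, PAF = [P(Y=1) − p₀] / P(Y=1).
PAF = (0.59408 − 0.188) / 0.59408 ≈ 0.6835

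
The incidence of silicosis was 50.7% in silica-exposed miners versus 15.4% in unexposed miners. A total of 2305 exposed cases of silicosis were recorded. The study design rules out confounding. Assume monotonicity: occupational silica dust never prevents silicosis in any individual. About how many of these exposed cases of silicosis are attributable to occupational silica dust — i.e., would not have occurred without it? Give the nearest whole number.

about 1605 cases

p₁ = 0.507, p₀ = 0.154.
PN = (p₁ − p₀)/p₁ = (0.507 − 0.154) / 0.507 ≈ 0.69625.
Attributable cases ≈ PN × (exposed cases) = 0.69625 × 2305 ≈ 1604.86.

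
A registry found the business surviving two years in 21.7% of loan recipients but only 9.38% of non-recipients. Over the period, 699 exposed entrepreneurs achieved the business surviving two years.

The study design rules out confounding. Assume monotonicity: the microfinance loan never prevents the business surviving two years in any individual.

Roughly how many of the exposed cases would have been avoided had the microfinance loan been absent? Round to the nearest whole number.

p₁ = 0.217, p₀ = 0.0938.
PN = (p₁ − p₀)/p₁ = (0.217 − 0.0938) / 0.217 ≈ 0.56774.
Attributable cases ≈ PN × (exposed cases) = 0.56774 × 699 ≈ 396.85.

about 397 cases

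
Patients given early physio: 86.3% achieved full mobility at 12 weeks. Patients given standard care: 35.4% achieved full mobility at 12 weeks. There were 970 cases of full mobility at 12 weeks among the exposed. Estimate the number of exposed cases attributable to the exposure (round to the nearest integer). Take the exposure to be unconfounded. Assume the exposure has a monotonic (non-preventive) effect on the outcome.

p₁ = 0.863, p₀ = 0.354.
PN = (p₁ − p₀)/p₁ = (0.863 − 0.354) / 0.863 ≈ 0.58980.
Attributable cases ≈ PN × (exposed cases) = 0.58980 × 970 ≈ 572.11.

about 572 cases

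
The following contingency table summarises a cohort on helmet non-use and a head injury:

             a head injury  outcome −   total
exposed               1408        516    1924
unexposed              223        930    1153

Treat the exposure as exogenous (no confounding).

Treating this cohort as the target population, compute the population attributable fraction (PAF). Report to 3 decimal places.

p₁ = P(outcome | exposed) = 1408/1924 = 0.73181
p₀ = P(outcome | unexposed) = 223/1153 = 0.19341
Exposure prevalence π = 1924/3077 = 0.62528; overall risk P(Y=1) = 0.53006.
Under exogeneity, PAF = [P(Y=1) − p₀]/P(Y=1).
PAF = (0.53006 − 0.19341) / 0.53006 ≈ 0.6351

PAF ≈ 0.635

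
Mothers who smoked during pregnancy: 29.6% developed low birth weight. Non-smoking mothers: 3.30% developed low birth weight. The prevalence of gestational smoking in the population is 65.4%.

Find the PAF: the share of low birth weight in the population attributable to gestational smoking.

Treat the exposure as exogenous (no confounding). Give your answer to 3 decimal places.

PAF ≈ 0.839

p₁ = 0.296, p₀ = 0.033.
Overall risk P(Y=1) = π·p₁ + (1−π)·p₀ = 0.654×0.296 + 0.346×0.033 = 0.205.
Under exogeneity, PAF = [P(Y=1) − p₀] / P(Y=1).
PAF = (0.205 − 0.033) / 0.205 ≈ 0.8390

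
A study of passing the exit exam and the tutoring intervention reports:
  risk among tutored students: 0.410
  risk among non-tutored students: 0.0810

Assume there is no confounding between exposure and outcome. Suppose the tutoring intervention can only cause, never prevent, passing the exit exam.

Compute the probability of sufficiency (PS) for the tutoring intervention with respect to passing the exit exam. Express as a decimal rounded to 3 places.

Let p₁ = 0.41, p₀ = 0.081.
Under exogeneity and monotonicity, PS = (p₁ − p₀) / (1 − p₀).
PS = (0.41 − 0.081) / (1 − 0.081) = 0.329 / 0.919 ≈ 0.3580

PS ≈ 0.358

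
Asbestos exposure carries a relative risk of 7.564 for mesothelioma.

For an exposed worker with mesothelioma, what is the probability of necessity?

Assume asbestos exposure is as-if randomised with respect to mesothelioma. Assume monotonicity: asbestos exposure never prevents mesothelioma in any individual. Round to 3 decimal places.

Under exogeneity and monotonicity, PN = (RR − 1) / RR = 1 − 1/RR.
PN = (7.564 − 1) / 7.564 = 6.564 / 7.564 ≈ 0.8678

PN ≈ 0.868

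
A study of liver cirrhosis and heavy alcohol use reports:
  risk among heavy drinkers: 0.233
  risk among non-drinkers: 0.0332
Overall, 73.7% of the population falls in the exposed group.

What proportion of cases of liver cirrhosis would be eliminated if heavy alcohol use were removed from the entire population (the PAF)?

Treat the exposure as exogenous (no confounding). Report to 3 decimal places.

PAF ≈ 0.816

Let p₁ = 0.233, p₀ = 0.0332.
Overall risk P(Y=1) = π·p₁ + (1−π)·p₀ = 0.737×0.233 + 0.263×0.0332 = 0.18045.
Under exogeneity, PAF = [P(Y=1) − p₀] / P(Y=1).
PAF = (0.18045 − 0.0332) / 0.18045 ≈ 0.8160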